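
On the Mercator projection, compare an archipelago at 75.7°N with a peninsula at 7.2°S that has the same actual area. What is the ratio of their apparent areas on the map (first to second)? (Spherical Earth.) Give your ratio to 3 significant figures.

Mercator is conformal with k = sec φ, so areal scale = k² = sec²φ.
At 75.7°: sec²(75.7°) = 1/0.2470² = 16.39.
At 7.2°: sec²(7.2°) = 1/0.9921² = 1.016.
Ratio = 16.39/1.016 = cos²(7.2°)/cos²(75.7°) ≈ 16.1.

16.1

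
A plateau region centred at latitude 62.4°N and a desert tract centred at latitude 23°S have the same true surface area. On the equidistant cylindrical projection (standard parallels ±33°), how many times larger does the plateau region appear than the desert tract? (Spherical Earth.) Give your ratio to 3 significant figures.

The equidistant cylindrical projection with φ₀ = 33° has h = 1 (meridians true) and k = cos φ₀ / cos φ along parallels.
Areal scale at 62.4°: h·k = 1.000 × 1.810 = 1.810.
Areal scale at 23°: h·k = 1.000 × 0.9111 = 0.9111.
Ratio = 1.810/0.9111 ≈ 1.99.

1.99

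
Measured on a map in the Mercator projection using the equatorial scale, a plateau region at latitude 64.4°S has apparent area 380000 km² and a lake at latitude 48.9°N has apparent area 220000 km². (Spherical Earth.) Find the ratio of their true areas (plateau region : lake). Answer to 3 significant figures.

0.746

On Mercator the areal scale is sec²φ, so true area = apparent × cos²φ.
True area of plateau region: 380000 × cos²(64.4°) = 380000 × 0.1867 = 70950 km².
True area of lake: 220000 × cos²(48.9°) = 220000 × 0.4321 = 95070 km².
Ratio = 70950 / 95070 ≈ 0.746.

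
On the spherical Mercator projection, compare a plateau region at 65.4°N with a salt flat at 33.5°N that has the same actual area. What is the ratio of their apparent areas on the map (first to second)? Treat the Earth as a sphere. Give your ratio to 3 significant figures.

On Mercator, area is exaggerated by sec²φ = 1/cos²φ.
At 65.4°: sec²(65.4°) = 1/0.4163² = 5.771.
At 33.5°: sec²(33.5°) = 1/0.8339² = 1.438.
Ratio = 5.771/1.438 = cos²(33.5°)/cos²(65.4°) ≈ 4.01.

4.01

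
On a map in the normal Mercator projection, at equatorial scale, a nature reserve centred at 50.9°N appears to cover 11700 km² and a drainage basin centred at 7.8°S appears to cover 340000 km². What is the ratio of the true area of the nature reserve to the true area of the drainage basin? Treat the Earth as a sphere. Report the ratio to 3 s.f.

Since Mercator area scale is 1/cos²φ, the true area equals the apparent area multiplied by cos²φ.
True area of nature reserve: 11700 × cos²(50.9°) = 11700 × 0.3978 = 4654 km².
True area of drainage basin: 340000 × cos²(7.8°) = 340000 × 0.9816 = 333700 km².
Ratio = 4654 / 333700 ≈ 0.0139.

0.0139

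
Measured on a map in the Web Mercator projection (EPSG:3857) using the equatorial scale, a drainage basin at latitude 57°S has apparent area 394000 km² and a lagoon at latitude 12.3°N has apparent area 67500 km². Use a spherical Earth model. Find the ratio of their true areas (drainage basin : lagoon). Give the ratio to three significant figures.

On Mercator the areal scale is sec²φ, so true area = apparent × cos²φ.
True area of drainage basin: 394000 × cos²(57°) = 394000 × 0.2966 = 116900 km².
True area of lagoon: 67500 × cos²(12.3°) = 67500 × 0.9546 = 64440 km².
Ratio = 116900 / 64440 ≈ 1.81.

1.81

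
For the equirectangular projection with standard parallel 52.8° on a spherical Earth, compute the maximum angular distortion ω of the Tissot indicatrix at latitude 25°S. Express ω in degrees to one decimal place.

In the equirectangular projection with standard parallel φ₀ = 52.8° (x = Rλ cos φ₀, y = Rφ), meridians are true-scale (h = 1) and the parallel scale is k = cos φ₀ / cos φ.
At 25°: h = 1.000, k = 0.6671; principal scales a = 1.000, b = 0.6671.
sin(ω/2) = (a − b)/(a + b) = 0.3329/1.667 = 0.1997, so ω = 2 arcsin(0.1997) ≈ 23.0°.

23.0°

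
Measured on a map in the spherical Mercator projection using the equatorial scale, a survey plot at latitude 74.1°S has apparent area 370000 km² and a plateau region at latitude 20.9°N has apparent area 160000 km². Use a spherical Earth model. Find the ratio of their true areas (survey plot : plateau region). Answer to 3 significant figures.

0.199

On Mercator the areal scale is sec²φ, so true area = apparent × cos²φ.
True area of survey plot: 370000 × cos²(74.1°) = 370000 × 0.07505 = 27770 km².
True area of plateau region: 160000 × cos²(20.9°) = 160000 × 0.8727 = 139600 km².
Ratio = 27770 / 139600 ≈ 0.199.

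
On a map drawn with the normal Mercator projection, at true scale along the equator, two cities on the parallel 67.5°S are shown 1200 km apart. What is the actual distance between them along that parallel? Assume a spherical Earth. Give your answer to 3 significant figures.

459 km

For Mercator, h = k = sec φ (a conformal cylindrical projection has a single point scale, 1/cos φ).
Along the parallel at 67.5°, map distances are exaggerated by k = sec 67.5° = 2.613.
True distance = 1200 / 2.613 = 1200 × cos 67.5° ≈ 459 km.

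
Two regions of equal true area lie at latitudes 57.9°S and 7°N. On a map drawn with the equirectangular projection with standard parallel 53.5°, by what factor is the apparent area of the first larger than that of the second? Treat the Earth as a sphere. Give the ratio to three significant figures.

With standard parallel φ₀ = 53.5°, the equirectangular projection gives x = Rλ cos φ₀, y = Rφ, so h = 1 and k = cos 53.5° / cos φ.
Areal scale at 57.9°: h·k = 1.000 × 1.119 = 1.119.
Areal scale at 7°: h·k = 1.000 × 0.5993 = 0.5993.
Ratio = 1.119/0.5993 ≈ 1.87.

1.87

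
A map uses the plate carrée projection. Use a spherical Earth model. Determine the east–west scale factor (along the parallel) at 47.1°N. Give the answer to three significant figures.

1.47

Plate carrée maps x = Rλ, y = Rφ. The meridian scale is h = 1 and the parallel scale is k = 1/cos φ = sec φ.
k = 1/cos 47.1° = 1/0.6807 = 1.469.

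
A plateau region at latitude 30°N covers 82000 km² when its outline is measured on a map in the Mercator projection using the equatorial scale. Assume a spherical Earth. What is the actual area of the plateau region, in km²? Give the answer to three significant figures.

61500 km²

The Mercator projection is conformal; its linear scale factor is the same in every direction and equals sec φ = 1/cos φ.
Areal scale = k² = sec²φ = 1/cos²(30°) = 1/0.8660² = 1.333.
True area = apparent / (areal scale) = 82000 / 1.333 ≈ 61500 km².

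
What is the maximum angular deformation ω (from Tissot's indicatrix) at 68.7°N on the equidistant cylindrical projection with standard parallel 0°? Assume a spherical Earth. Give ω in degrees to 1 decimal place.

For the equirectangular projection with φ₀ = 0 (plate carrée), h = 1 along meridians and k = sec φ along parallels.
At 68.7°: h = 1.000, k = 2.753; principal scales a = 2.753, b = 1.000.
sin(ω/2) = (a − b)/(a + b) = 1.753/3.753 = 0.4671, so ω = 2 arcsin(0.4671) ≈ 55.7°.

55.7°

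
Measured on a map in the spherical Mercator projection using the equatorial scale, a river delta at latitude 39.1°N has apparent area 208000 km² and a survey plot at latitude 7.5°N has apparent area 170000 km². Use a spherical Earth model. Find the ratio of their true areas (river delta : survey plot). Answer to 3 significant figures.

0.750

On Mercator the areal scale is sec²φ, so true area = apparent × cos²φ.
True area of river delta: 208000 × cos²(39.1°) = 208000 × 0.6022 = 125300 km².
True area of survey plot: 170000 × cos²(7.5°) = 170000 × 0.9830 = 167100 km².
Ratio = 125300 / 167100 ≈ 0.750.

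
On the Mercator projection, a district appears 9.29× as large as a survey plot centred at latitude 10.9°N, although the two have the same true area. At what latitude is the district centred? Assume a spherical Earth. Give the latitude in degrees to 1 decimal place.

For equal true areas on Mercator, apparent areas scale as sec²φ, so the ratio is cos²φ₂ / cos²φ₁.
cos²φ₂ / cos²φ₁ = 9.29  ⇒  cos φ₁ = cos 10.9° / √9.29 = 0.9820/3.048 = 0.3222.
φ₁ = arccos(0.3222) ≈ 71.2°.

71.2°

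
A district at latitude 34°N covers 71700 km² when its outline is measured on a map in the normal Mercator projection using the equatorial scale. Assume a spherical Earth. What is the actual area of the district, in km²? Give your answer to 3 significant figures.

For Mercator, h = k = sec φ (a conformal cylindrical projection has a single point scale, 1/cos φ).
Areal scale = k² = sec²φ = 1/cos²(34°) = 1/0.8290² = 1.455.
True area = apparent / (areal scale) = 71700 / 1.455 ≈ 49300 km².

49300 km²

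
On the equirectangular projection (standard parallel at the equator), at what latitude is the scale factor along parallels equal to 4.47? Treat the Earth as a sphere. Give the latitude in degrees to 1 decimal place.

Plate carrée: h = 1, k = sec φ along parallels.
sec φ = 4.47  ⇒  cos φ = 0.2237  ⇒  φ ≈ 77.1°.

77.1°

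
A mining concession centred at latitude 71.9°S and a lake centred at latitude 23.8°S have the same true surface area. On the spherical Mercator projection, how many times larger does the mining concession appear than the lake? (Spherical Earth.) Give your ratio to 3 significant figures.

Mercator is conformal with k = sec φ, so areal scale = k² = sec²φ.
At 71.9°: sec²(71.9°) = 1/0.3107² = 10.36.
At 23.8°: sec²(23.8°) = 1/0.9150² = 1.195.
Ratio = 10.36/1.195 = cos²(23.8°)/cos²(71.9°) ≈ 8.67.

8.67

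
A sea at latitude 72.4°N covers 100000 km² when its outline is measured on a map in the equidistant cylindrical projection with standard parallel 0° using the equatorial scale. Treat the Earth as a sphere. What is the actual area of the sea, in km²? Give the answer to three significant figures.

For the equirectangular projection with φ₀ = 0 (plate carrée), h = 1 along meridians and k = sec φ along parallels.
Areal scale = h·k = 1 × sec φ; at 72.4°, h = 1.000, k = 3.307, so h·k = 3.307.
True area = apparent / (areal scale) = 100000 / 3.307 ≈ 30200 km².

30200 km²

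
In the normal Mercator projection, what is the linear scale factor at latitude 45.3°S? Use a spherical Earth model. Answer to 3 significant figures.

1.42

The Mercator projection is conformal; its linear scale factor is the same in every direction and equals sec φ = 1/cos φ.
k = 1/cos 45.3° = 1/0.7034 = 1.422.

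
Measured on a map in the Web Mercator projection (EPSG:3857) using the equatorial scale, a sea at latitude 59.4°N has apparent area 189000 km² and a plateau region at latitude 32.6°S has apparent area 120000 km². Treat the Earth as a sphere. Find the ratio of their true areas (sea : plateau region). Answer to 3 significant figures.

Since Mercator area scale is 1/cos²φ, the true area equals the apparent area multiplied by cos²φ.
True area of sea: 189000 × cos²(59.4°) = 189000 × 0.2591 = 48970 km².
True area of plateau region: 120000 × cos²(32.6°) = 120000 × 0.7097 = 85170 km².
Ratio = 48970 / 85170 ≈ 0.575.

0.575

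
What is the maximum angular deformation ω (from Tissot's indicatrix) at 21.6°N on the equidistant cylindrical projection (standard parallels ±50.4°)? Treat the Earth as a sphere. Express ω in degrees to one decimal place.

21.5°

In the equirectangular projection with standard parallel φ₀ = 50.4° (x = Rλ cos φ₀, y = Rφ), meridians are true-scale (h = 1) and the parallel scale is k = cos φ₀ / cos φ.
At 21.6°: h = 1.000, k = 0.6856; principal scales a = 1.000, b = 0.6856.
sin(ω/2) = (a − b)/(a + b) = 0.3144/1.686 = 0.1865, so ω = 2 arcsin(0.1865) ≈ 21.5°.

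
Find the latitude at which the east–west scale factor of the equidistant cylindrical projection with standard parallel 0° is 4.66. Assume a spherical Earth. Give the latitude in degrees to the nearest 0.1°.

77.6°

Plate carrée: h = 1, k = sec φ along parallels.
sec φ = 4.66  ⇒  cos φ = 0.2146  ⇒  φ ≈ 77.6°.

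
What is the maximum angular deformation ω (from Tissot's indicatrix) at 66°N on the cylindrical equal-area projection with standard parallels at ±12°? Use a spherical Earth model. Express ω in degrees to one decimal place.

89.7°

Cylindrical equal-area (φ₀ = 12°): h = cos φ / cos 12° along meridians, k = cos 12° / cos φ along parallels; h·k = 1.
At 66°: h = 0.4158, k = 2.405; principal scales a = 2.405, b = 0.4158.
sin(ω/2) = (a − b)/(a + b) = 1.989/2.821 = 0.7052, so ω = 2 arcsin(0.7052) ≈ 89.7°.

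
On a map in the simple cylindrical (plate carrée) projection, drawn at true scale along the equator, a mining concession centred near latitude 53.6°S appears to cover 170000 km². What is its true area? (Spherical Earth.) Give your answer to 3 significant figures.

101000 km²

For the equirectangular projection with φ₀ = 0 (plate carrée), h = 1 along meridians and k = sec φ along parallels.
Areal scale = h·k = 1 × sec φ; at 53.6°, h = 1.000, k = 1.685, so h·k = 1.685.
True area = apparent / (areal scale) = 170000 / 1.685 ≈ 101000 km².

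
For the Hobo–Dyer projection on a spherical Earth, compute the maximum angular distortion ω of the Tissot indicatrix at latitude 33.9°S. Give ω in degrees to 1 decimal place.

5.2°

The Hobo–Dyer projection is cylindrical equal-area with φ₀ = 37.5°. For cylindrical equal-area with standard parallel φ₀, h = cos φ / cos φ₀ and k = cos φ₀ / cos φ, so h·k = 1.
At 33.9°: h = 1.046, k = 0.9558; principal scales a = 1.046, b = 0.9558.
sin(ω/2) = (a − b)/(a + b) = 0.09037/2.002 = 0.04514, so ω = 2 arcsin(0.04514) ≈ 5.2°.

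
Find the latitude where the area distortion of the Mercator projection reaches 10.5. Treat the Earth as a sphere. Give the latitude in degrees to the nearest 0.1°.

72.0°

Mercator areal scale is sec²φ.
sec²φ = 10.5  ⇒  cos²φ = 0.09524  ⇒  cos φ = 0.3086.
φ = arccos(0.3086) ≈ 72.0°.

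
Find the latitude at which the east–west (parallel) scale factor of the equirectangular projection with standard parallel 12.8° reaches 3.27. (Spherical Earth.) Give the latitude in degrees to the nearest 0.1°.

With standard parallel φ₀ = 12.8°, the equirectangular projection gives x = Rλ cos φ₀, y = Rφ, so h = 1 and k = cos 12.8° / cos φ.
k = cos φ₀ / cos φ = 3.27  ⇒  cos φ = cos 12.8° / 3.27 = 0.2982.
φ = arccos(0.2982) ≈ 72.6°.

72.6°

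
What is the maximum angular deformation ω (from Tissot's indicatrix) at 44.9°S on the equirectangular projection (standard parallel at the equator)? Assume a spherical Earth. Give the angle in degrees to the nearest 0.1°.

19.7°

For the equirectangular projection with φ₀ = 0 (plate carrée), h = 1 along meridians and k = sec φ along parallels.
At 44.9°: h = 1.000, k = 1.412; principal scales a = 1.412, b = 1.000.
sin(ω/2) = (a − b)/(a + b) = 0.4118/2.412 = 0.1707, so ω = 2 arcsin(0.1707) ≈ 19.7°.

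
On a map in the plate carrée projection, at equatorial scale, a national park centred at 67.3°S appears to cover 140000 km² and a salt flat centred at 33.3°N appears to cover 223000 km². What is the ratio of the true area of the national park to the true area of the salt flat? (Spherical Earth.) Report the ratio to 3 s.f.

0.290

On the plate carrée, areal scale = h·k = 1 × sec φ, so true area = apparent × cos φ.
True area of national park: 140000 × cos(67.3°) = 140000 × 0.3859 = 54030 km².
True area of salt flat: 223000 × cos(33.3°) = 223000 × 0.8358 = 186400 km².
Ratio = 54030 / 186400 ≈ 0.290.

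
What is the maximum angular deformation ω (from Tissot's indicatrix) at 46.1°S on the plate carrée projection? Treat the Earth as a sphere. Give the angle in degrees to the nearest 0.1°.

For the equirectangular projection with φ₀ = 0 (plate carrée), h = 1 along meridians and k = sec φ along parallels.
At 46.1°: h = 1.000, k = 1.442; principal scales a = 1.442, b = 1.000.
sin(ω/2) = (a − b)/(a + b) = 0.4422/2.442 = 0.1811, so ω = 2 arcsin(0.1811) ≈ 20.9°.

20.9°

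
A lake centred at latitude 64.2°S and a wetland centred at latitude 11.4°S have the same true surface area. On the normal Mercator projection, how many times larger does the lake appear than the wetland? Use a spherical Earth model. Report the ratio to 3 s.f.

On Mercator, area is exaggerated by sec²φ = 1/cos²φ.
At 64.2°: sec²(64.2°) = 1/0.4352² = 5.279.
At 11.4°: sec²(11.4°) = 1/0.9803² = 1.041.
Ratio = 5.279/1.041 = cos²(11.4°)/cos²(64.2°) ≈ 5.07.

5.07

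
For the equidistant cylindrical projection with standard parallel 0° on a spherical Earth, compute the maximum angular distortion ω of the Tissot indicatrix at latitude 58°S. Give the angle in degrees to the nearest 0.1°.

For the equirectangular projection with φ₀ = 0 (plate carrée), h = 1 along meridians and k = sec φ along parallels.
At 58°: h = 1.000, k = 1.887; principal scales a = 1.887, b = 1.000.
sin(ω/2) = (a − b)/(a + b) = 0.8871/2.887 = 0.3073, so ω = 2 arcsin(0.3073) ≈ 35.8°.

35.8°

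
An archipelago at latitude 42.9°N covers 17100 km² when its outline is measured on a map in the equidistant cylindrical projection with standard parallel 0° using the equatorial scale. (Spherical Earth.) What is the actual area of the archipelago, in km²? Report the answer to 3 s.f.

In the plate carrée (x = Rλ, y = Rφ), meridians are true-scale (h = 1) and parallels are stretched by k = sec φ.
Areal scale = h·k = 1 × sec φ; at 42.9°, h = 1.000, k = 1.365, so h·k = 1.365.
True area = apparent / (areal scale) = 17100 / 1.365 ≈ 12500 km².

12500 km²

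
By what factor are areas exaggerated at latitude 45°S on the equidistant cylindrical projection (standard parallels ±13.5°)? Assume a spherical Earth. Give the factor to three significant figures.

1.38

The equidistant cylindrical projection with φ₀ = 13.5° has h = 1 (meridians true) and k = cos φ₀ / cos φ along parallels.
Areal scale = h·k = 1 × cos φ₀ / cos φ; at 45°, h = 1.000, k = 1.375, so h·k = 1.375.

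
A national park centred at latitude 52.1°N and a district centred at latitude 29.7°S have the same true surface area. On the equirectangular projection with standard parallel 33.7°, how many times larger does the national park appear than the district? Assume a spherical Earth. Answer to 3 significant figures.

The equidistant cylindrical projection with φ₀ = 33.7° has h = 1 (meridians true) and k = cos φ₀ / cos φ along parallels.
Areal scale at 52.1°: h·k = 1.000 × 1.354 = 1.354.
Areal scale at 29.7°: h·k = 1.000 × 0.9578 = 0.9578.
Ratio = 1.354/0.9578 ≈ 1.41.

1.41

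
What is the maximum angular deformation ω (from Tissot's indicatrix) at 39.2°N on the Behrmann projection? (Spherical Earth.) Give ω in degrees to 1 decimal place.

12.7°

The Behrmann projection is cylindrical equal-area with φ₀ = 30°. A cylindrical equal-area projection with standard parallel φ₀ has meridian scale h = cos φ / cos φ₀ and parallel scale k = cos φ₀ / cos φ (so areas are preserved, h·k = 1).
At 39.2°: h = 0.8948, k = 1.118; principal scales a = 1.118, b = 0.8948.
sin(ω/2) = (a − b)/(a + b) = 0.2227/2.012 = 0.1107, so ω = 2 arcsin(0.1107) ≈ 12.7°.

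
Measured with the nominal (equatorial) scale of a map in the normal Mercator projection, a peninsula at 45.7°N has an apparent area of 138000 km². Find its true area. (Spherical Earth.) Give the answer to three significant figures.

Mercator is conformal, so the point scale is isotropic: h = k = sec φ = 1/cos φ.
Areal scale = k² = sec²φ = 1/cos²(45.7°) = 1/0.6984² = 2.050.
True area = apparent / (areal scale) = 138000 / 2.050 ≈ 67300 km².

67300 km²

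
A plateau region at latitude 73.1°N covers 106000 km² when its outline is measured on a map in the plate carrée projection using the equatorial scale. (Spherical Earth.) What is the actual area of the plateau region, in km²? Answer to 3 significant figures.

30800 km²

For the equirectangular projection with φ₀ = 0 (plate carrée), h = 1 along meridians and k = sec φ along parallels.
Areal scale = h·k = 1 × sec φ; at 73.1°, h = 1.000, k = 3.440, so h·k = 3.440.
True area = apparent / (areal scale) = 106000 / 3.440 ≈ 30800 km².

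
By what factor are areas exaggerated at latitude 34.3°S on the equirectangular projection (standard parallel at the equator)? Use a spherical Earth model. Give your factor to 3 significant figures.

In the plate carrée (x = Rλ, y = Rφ), meridians are true-scale (h = 1) and parallels are stretched by k = sec φ.
Areal scale = h·k = 1 × sec φ; at 34.3°, h = 1.000, k = 1.211, so h·k = 1.211.

1.21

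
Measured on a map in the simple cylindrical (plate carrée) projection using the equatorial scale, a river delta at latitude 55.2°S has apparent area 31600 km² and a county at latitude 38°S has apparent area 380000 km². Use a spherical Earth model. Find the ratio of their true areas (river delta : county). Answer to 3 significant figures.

On the plate carrée, areal scale = h·k = 1 × sec φ, so true area = apparent × cos φ.
True area of river delta: 31600 × cos(55.2°) = 31600 × 0.5707 = 18030 km².
True area of county: 380000 × cos(38°) = 380000 × 0.7880 = 299400 km².
Ratio = 18030 / 299400 ≈ 0.0602.

0.0602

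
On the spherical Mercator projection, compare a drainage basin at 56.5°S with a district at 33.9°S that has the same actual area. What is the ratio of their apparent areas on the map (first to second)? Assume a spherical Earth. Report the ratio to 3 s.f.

2.26

On Mercator, area is exaggerated by sec²φ = 1/cos²φ.
At 56.5°: sec²(56.5°) = 1/0.5519² = 3.283.
At 33.9°: sec²(33.9°) = 1/0.8300² = 1.452.
Ratio = 3.283/1.452 = cos²(33.9°)/cos²(56.5°) ≈ 2.26.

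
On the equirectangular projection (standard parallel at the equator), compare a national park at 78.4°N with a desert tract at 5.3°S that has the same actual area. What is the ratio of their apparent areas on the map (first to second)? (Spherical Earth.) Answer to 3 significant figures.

Plate carrée maps x = Rλ, y = Rφ. The meridian scale is h = 1 and the parallel scale is k = 1/cos φ = sec φ.
Areal scale at 78.4°: h·k = 1.000 × 4.973 = 4.973.
Areal scale at 5.3°: h·k = 1.000 × 1.004 = 1.004.
Ratio = 4.973/1.004 ≈ 4.95.

4.95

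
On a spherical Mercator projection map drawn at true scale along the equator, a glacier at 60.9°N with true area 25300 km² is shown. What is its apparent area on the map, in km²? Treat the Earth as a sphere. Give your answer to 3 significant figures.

The Mercator projection is conformal; its linear scale factor is the same in every direction and equals sec φ = 1/cos φ.
Areal scale = k² = sec²φ = 1/cos²(60.9°) = 1/0.4863² = 4.228.
Apparent area = 25300 × 4.228 ≈ 107000 km².

107000 km²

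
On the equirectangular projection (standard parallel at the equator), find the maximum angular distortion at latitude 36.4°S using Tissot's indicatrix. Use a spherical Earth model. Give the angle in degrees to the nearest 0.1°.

Plate carrée maps x = Rλ, y = Rφ. The meridian scale is h = 1 and the parallel scale is k = 1/cos φ = sec φ.
At 36.4°: h = 1.000, k = 1.242; principal scales a = 1.242, b = 1.000.
sin(ω/2) = (a − b)/(a + b) = 0.2424/2.242 = 0.1081, so ω = 2 arcsin(0.1081) ≈ 12.4°.

12.4°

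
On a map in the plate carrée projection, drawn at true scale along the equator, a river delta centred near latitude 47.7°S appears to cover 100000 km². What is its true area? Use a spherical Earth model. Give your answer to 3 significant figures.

In the plate carrée (x = Rλ, y = Rφ), meridians are true-scale (h = 1) and parallels are stretched by k = sec φ.
Areal scale = h·k = 1 × sec φ; at 47.7°, h = 1.000, k = 1.486, so h·k = 1.486.
True area = apparent / (areal scale) = 100000 / 1.486 ≈ 67300 km².

67300 km²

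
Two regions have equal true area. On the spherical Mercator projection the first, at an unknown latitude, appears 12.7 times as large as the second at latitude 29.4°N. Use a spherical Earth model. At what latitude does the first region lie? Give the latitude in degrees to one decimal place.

For equal true areas on Mercator, apparent areas scale as sec²φ, so the ratio is cos²φ₂ / cos²φ₁.
cos²φ₂ / cos²φ₁ = 12.7  ⇒  cos φ₁ = cos 29.4° / √12.7 = 0.8712/3.564 = 0.2445.
φ₁ = arccos(0.2445) ≈ 75.8°.

75.8°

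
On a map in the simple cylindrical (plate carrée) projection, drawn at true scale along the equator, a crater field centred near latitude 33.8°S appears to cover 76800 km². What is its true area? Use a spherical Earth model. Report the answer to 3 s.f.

In the plate carrée (x = Rλ, y = Rφ), meridians are true-scale (h = 1) and parallels are stretched by k = sec φ.
Areal scale = h·k = 1 × sec φ; at 33.8°, h = 1.000, k = 1.203, so h·k = 1.203.
True area = apparent / (areal scale) = 76800 / 1.203 ≈ 63800 km².

63800 km²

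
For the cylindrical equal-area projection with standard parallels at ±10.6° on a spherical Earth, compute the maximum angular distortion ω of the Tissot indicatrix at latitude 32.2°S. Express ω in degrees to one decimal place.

17.1°

For cylindrical equal-area with standard parallel φ₀, h = cos φ / cos φ₀ and k = cos φ₀ / cos φ, so h·k = 1.
At 32.2°: h = 0.8609, k = 1.162; principal scales a = 1.162, b = 0.8609.
sin(ω/2) = (a − b)/(a + b) = 0.3007/2.022 = 0.1487, so ω = 2 arcsin(0.1487) ≈ 17.1°.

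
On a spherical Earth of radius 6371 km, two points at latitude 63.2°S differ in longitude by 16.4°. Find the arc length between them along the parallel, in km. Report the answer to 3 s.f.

Arc length along a parallel = R cos φ · Δλ (with Δλ in radians).
= 6371 × cos 63.2° × (16.4° × π/180) = 6371 × 0.4509 × 0.2862 ≈ 822 km.

822 km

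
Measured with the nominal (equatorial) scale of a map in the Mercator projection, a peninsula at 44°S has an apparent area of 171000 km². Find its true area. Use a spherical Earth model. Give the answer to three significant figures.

For Mercator, h = k = sec φ (a conformal cylindrical projection has a single point scale, 1/cos φ).
Areal scale = k² = sec²φ = 1/cos²(44°) = 1/0.7193² = 1.933.
True area = apparent / (areal scale) = 171000 / 1.933 ≈ 88500 km².

88500 km²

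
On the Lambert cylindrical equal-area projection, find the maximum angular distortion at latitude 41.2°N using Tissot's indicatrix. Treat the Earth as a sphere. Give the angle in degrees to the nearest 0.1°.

32.2°

The Lambert cylindrical equal-area projection is the cylindrical equal-area projection with its standard parallel at the equator (φ₀ = 0). Cylindrical equal-area (φ₀ = 0°): h = cos φ / cos 0° along meridians, k = cos 0° / cos φ along parallels; h·k = 1.
At 41.2°: h = 0.7524, k = 1.329; principal scales a = 1.329, b = 0.7524.
sin(ω/2) = (a − b)/(a + b) = 0.5766/2.081 = 0.2770, so ω = 2 arcsin(0.2770) ≈ 32.2°.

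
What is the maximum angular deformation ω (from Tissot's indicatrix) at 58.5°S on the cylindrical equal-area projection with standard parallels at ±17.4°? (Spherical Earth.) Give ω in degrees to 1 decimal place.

For cylindrical equal-area with standard parallel φ₀, h = cos φ / cos φ₀ and k = cos φ₀ / cos φ, so h·k = 1.
At 58.5°: h = 0.5476, k = 1.826; principal scales a = 1.826, b = 0.5476.
sin(ω/2) = (a − b)/(a + b) = 1.279/2.374 = 0.5387, so ω = 2 arcsin(0.5387) ≈ 65.2°.

65.2°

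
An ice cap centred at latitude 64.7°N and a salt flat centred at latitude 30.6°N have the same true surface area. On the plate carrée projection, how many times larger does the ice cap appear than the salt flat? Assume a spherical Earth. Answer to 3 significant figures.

2.01

For the equirectangular projection with φ₀ = 0 (plate carrée), h = 1 along meridians and k = sec φ along parallels.
Areal scale at 64.7°: h·k = 1.000 × 2.340 = 2.340.
Areal scale at 30.6°: h·k = 1.000 × 1.162 = 1.162.
Ratio = 2.340/1.162 ≈ 2.01.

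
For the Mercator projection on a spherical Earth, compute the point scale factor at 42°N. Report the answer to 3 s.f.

1.35

The Mercator projection is conformal; its linear scale factor is the same in every direction and equals sec φ = 1/cos φ.
k = 1/cos 42° = 1/0.7431 = 1.346.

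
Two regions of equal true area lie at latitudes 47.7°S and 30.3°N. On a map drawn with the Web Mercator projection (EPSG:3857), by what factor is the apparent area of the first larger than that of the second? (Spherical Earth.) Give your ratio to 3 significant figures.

Mercator areal scale is sec²φ.
At 47.7°: sec²(47.7°) = 1/0.6730² = 2.208.
At 30.3°: sec²(30.3°) = 1/0.8634² = 1.341.
Ratio = 2.208/1.341 = cos²(30.3°)/cos²(47.7°) ≈ 1.65.

1.65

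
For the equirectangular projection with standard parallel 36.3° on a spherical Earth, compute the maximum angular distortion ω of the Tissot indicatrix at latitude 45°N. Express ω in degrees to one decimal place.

The equidistant cylindrical projection with φ₀ = 36.3° has h = 1 (meridians true) and k = cos φ₀ / cos φ along parallels.
At 45°: h = 1.000, k = 1.140; principal scales a = 1.140, b = 1.000.
sin(ω/2) = (a − b)/(a + b) = 0.1398/2.140 = 0.06531, so ω = 2 arcsin(0.06531) ≈ 7.5°.

7.5°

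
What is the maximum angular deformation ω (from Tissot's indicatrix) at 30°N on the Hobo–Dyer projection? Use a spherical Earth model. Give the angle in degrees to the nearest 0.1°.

Hobo–Dyer is a cylindrical equal-area projection with standard parallels at ±37.5°. For cylindrical equal-area with standard parallel φ₀, h = cos φ / cos φ₀ and k = cos φ₀ / cos φ, so h·k = 1.
At 30°: h = 1.092, k = 0.9161; principal scales a = 1.092, b = 0.9161.
sin(ω/2) = (a − b)/(a + b) = 0.1755/2.008 = 0.08742, so ω = 2 arcsin(0.08742) ≈ 10.0°.

10.0°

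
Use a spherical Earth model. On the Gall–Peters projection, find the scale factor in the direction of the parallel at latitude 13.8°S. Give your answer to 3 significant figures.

0.728

Gall–Peters is a cylindrical equal-area projection with standard parallels at ±45°. For cylindrical equal-area with standard parallel φ₀, h = cos φ / cos φ₀ and k = cos φ₀ / cos φ, so h·k = 1.
k = cos 45° / cos 13.8° = 0.7071/0.9711 = 0.7281.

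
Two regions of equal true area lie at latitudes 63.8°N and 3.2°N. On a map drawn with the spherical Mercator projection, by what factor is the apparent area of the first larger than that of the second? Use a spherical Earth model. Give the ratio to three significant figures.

On Mercator, area is exaggerated by sec²φ = 1/cos²φ.
At 63.8°: sec²(63.8°) = 1/0.4415² = 5.130.
At 3.2°: sec²(3.2°) = 1/0.9984² = 1.003.
Ratio = 5.130/1.003 = cos²(3.2°)/cos²(63.8°) ≈ 5.11.

5.11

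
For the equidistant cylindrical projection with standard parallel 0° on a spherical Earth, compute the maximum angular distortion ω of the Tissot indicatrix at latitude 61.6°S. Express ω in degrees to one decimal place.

For the equirectangular projection with φ₀ = 0 (plate carrée), h = 1 along meridians and k = sec φ along parallels.
At 61.6°: h = 1.000, k = 2.103; principal scales a = 2.103, b = 1.000.
sin(ω/2) = (a − b)/(a + b) = 1.103/3.103 = 0.3554, so ω = 2 arcsin(0.3554) ≈ 41.6°.

41.6°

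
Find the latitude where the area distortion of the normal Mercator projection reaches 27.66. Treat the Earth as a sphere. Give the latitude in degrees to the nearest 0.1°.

Mercator areal scale is sec²φ.
sec²φ = 27.66  ⇒  cos²φ = 0.03615  ⇒  cos φ = 0.1901.
φ = arccos(0.1901) ≈ 79.0°.

79.0°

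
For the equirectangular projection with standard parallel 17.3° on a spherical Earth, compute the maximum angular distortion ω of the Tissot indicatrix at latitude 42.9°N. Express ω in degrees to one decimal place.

15.1°

In the equirectangular projection with standard parallel φ₀ = 17.3° (x = Rλ cos φ₀, y = Rφ), meridians are true-scale (h = 1) and the parallel scale is k = cos φ₀ / cos φ.
At 42.9°: h = 1.000, k = 1.303; principal scales a = 1.303, b = 1.000.
sin(ω/2) = (a − b)/(a + b) = 0.3034/2.303 = 0.1317, so ω = 2 arcsin(0.1317) ≈ 15.1°.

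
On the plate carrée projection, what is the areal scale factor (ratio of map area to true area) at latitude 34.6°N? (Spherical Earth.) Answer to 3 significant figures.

1.21

Plate carrée maps x = Rλ, y = Rφ. The meridian scale is h = 1 and the parallel scale is k = 1/cos φ = sec φ.
Areal scale = h·k = 1 × sec φ; at 34.6°, h = 1.000, k = 1.215, so h·k = 1.215.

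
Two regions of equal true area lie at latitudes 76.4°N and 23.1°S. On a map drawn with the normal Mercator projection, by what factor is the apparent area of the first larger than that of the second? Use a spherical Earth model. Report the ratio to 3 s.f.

15.3

Mercator areal scale is sec²φ.
At 76.4°: sec²(76.4°) = 1/0.2351² = 18.09.
At 23.1°: sec²(23.1°) = 1/0.9198² = 1.182.
Ratio = 18.09/1.182 = cos²(23.1°)/cos²(76.4°) ≈ 15.3.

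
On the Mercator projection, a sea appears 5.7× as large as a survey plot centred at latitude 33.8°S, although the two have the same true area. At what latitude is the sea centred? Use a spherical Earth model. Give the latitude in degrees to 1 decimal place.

For equal true areas on Mercator, apparent areas scale as sec²φ, so the ratio is cos²φ₂ / cos²φ₁.
cos²φ₂ / cos²φ₁ = 5.7  ⇒  cos φ₁ = cos 33.8° / √5.7 = 0.8310/2.387 = 0.3481.
φ₁ = arccos(0.3481) ≈ 69.6°.

69.6°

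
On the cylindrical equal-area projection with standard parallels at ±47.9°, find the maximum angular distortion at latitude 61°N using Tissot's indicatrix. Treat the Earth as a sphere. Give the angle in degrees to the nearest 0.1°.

36.5°

For cylindrical equal-area with standard parallel φ₀, h = cos φ / cos φ₀ and k = cos φ₀ / cos φ, so h·k = 1.
At 61°: h = 0.7231, k = 1.383; principal scales a = 1.383, b = 0.7231.
sin(ω/2) = (a − b)/(a + b) = 0.6597/2.106 = 0.3133, so ω = 2 arcsin(0.3133) ≈ 36.5°.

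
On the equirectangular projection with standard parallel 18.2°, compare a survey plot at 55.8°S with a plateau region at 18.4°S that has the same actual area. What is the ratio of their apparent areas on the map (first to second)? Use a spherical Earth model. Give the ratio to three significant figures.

1.69

The equidistant cylindrical projection with φ₀ = 18.2° has h = 1 (meridians true) and k = cos φ₀ / cos φ along parallels.
Areal scale at 55.8°: h·k = 1.000 × 1.690 = 1.690.
Areal scale at 18.4°: h·k = 1.000 × 1.001 = 1.001.
Ratio = 1.690/1.001 ≈ 1.69.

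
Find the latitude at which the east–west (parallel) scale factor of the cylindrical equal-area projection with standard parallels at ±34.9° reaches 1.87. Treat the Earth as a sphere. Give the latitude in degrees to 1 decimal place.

64.0°

Cylindrical equal-area (φ₀ = 34.9°): h = cos φ / cos 34.9° along meridians, k = cos 34.9° / cos φ along parallels; h·k = 1.
k = cos φ₀ / cos φ = 1.87  ⇒  cos φ = cos 34.9° / 1.87 = 0.4386.
φ = arccos(0.4386) ≈ 64.0°.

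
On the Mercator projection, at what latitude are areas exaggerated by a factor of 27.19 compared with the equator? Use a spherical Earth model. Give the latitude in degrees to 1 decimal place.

Mercator areal scale is sec²φ.
sec²φ = 27.19  ⇒  cos²φ = 0.03678  ⇒  cos φ = 0.1918.
φ = arccos(0.1918) ≈ 78.9°.

78.9°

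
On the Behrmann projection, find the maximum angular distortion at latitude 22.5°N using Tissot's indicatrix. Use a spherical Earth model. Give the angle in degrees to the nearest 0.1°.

7.4°

Behrmann is a cylindrical equal-area projection with standard parallels at ±30°. A cylindrical equal-area projection with standard parallel φ₀ has meridian scale h = cos φ / cos φ₀ and parallel scale k = cos φ₀ / cos φ (so areas are preserved, h·k = 1).
At 22.5°: h = 1.067, k = 0.9374; principal scales a = 1.067, b = 0.9374.
sin(ω/2) = (a − b)/(a + b) = 0.1294/2.004 = 0.06458, so ω = 2 arcsin(0.06458) ≈ 7.4°.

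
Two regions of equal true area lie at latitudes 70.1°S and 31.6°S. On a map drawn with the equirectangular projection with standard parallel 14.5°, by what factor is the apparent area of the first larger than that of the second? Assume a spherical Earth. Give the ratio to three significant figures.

With standard parallel φ₀ = 14.5°, the equirectangular projection gives x = Rλ cos φ₀, y = Rφ, so h = 1 and k = cos 14.5° / cos φ.
Areal scale at 70.1°: h·k = 1.000 × 2.844 = 2.844.
Areal scale at 31.6°: h·k = 1.000 × 1.137 = 1.137.
Ratio = 2.844/1.137 ≈ 2.50.

2.50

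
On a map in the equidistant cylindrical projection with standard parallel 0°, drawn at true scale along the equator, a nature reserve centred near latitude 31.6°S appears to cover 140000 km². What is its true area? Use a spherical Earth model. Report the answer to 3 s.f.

Plate carrée maps x = Rλ, y = Rφ. The meridian scale is h = 1 and the parallel scale is k = 1/cos φ = sec φ.
Areal scale = h·k = 1 × sec φ; at 31.6°, h = 1.000, k = 1.174, so h·k = 1.174.
True area = apparent / (areal scale) = 140000 / 1.174 ≈ 119000 km².

119000 km²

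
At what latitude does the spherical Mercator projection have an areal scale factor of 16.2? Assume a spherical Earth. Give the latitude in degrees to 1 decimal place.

Mercator areal scale is sec²φ.
sec²φ = 16.2  ⇒  cos²φ = 0.06173  ⇒  cos φ = 0.2485.
φ = arccos(0.2485) ≈ 75.6°.

75.6°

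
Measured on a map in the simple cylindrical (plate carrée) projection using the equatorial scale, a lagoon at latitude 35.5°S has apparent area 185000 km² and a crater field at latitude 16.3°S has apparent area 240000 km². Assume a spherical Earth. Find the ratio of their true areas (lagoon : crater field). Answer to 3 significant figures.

0.654

On the plate carrée, areal scale = h·k = 1 × sec φ, so true area = apparent × cos φ.
True area of lagoon: 185000 × cos(35.5°) = 185000 × 0.8141 = 150600 km².
True area of crater field: 240000 × cos(16.3°) = 240000 × 0.9598 = 230400 km².
Ratio = 150600 / 230400 ≈ 0.654.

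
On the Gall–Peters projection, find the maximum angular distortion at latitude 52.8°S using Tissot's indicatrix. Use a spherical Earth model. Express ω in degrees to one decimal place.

The Gall–Peters projection is cylindrical equal-area with φ₀ = 45°. A cylindrical equal-area projection with standard parallel φ₀ has meridian scale h = cos φ / cos φ₀ and parallel scale k = cos φ₀ / cos φ (so areas are preserved, h·k = 1).
At 52.8°: h = 0.8550, k = 1.170; principal scales a = 1.170, b = 0.8550.
sin(ω/2) = (a − b)/(a + b) = 0.3145/2.025 = 0.1553, so ω = 2 arcsin(0.1553) ≈ 17.9°.

17.9°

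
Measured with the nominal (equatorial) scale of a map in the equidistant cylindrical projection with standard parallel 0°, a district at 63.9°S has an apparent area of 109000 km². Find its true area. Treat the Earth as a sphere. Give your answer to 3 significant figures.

48000 km²

Plate carrée maps x = Rλ, y = Rφ. The meridian scale is h = 1 and the parallel scale is k = 1/cos φ = sec φ.
Areal scale = h·k = 1 × sec φ; at 63.9°, h = 1.000, k = 2.273, so h·k = 2.273.
True area = apparent / (areal scale) = 109000 / 2.273 ≈ 48000 km².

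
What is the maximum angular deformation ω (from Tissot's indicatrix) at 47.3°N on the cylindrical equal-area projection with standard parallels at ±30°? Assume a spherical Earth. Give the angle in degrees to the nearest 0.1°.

For cylindrical equal-area with standard parallel φ₀, h = cos φ / cos φ₀ and k = cos φ₀ / cos φ, so h·k = 1.
At 47.3°: h = 0.7831, k = 1.277; principal scales a = 1.277, b = 0.7831.
sin(ω/2) = (a − b)/(a + b) = 0.4940/2.060 = 0.2398, so ω = 2 arcsin(0.2398) ≈ 27.7°.

27.7°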